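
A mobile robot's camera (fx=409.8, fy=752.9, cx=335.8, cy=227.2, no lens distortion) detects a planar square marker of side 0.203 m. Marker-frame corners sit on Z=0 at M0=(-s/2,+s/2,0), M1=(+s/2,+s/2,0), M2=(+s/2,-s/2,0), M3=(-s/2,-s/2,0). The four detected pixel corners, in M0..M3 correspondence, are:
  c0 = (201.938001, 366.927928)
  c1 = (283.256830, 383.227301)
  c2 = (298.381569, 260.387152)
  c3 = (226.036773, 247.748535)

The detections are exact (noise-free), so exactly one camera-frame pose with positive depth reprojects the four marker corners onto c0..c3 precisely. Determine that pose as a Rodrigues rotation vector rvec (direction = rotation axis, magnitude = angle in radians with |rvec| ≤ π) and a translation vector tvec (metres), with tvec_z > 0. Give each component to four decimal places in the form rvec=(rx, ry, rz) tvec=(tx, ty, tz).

rvec=(-0.6886, 0.0483, 0.1152) tvec=(-0.2150, 0.1178, 1.0602)

Intrinsics K: fx=409.8, fy=752.9, cx=335.8, cy=227.2
Marker side s = 0.203 m; corners in marker frame (Z=0):
  M0 = (-0.1015, +0.1015, 0)
  M1 = (+0.1015, +0.1015, 0)
  M2 = (+0.1015, -0.1015, 0)
  M3 = (-0.1015, -0.1015, 0)
Detected image corners:
  c0 = (201.938001, 366.927928) px
  c1 = (283.256830, 383.227301) px
  c2 = (298.381569, 260.387152) px
  c3 = (226.036773, 247.748535) px
Planar DLT: solve 8×8 A·h = b for H (H[2,2]=1):
  H  [+357.49668 -247.02639 +252.69218]
  H  [+46.24144 +408.78778 +310.86001]
  H  [-0.07785 -0.59525 +1.00000]
B = K⁻¹H; ‖b₁‖=0.943222, ‖b₂‖=0.943222; λ = 2/(‖b₁‖+‖b₂‖) = 1.060195, sign → tz>0 ⇒ λ=+1.060195
r₁ = λ·B[:,0] = (+0.99251,+0.09002,-0.08254); r₂ = λ·B[:,1] = (-0.12196,+0.76607,-0.63108)
r₃ = r₁×r₂ = (+0.00642,+0.63642,+0.77132); SVD([r₁ r₂ r₃]) → R = UVᵀ:
  R  [+0.99251 -0.12196 +0.00642]
  R  [+0.09002 +0.76607 +0.63642]
  R  [-0.08254 -0.63108 +0.77132]
t = (-0.21501, +0.11781, +1.06020) m
tr R = 2.529902; θ = arccos((tr R − 1)/2) = 0.699831 rad = 40.097°
axis k = ((R−Rᵀ)₃₂, (R−Rᵀ)₁₃, (R−Rᵀ)₂₁) / (2 sinθ) = (-0.983947, +0.069055, +0.164562)
rvec = θ·k = (-0.688596, +0.048327, +0.115165)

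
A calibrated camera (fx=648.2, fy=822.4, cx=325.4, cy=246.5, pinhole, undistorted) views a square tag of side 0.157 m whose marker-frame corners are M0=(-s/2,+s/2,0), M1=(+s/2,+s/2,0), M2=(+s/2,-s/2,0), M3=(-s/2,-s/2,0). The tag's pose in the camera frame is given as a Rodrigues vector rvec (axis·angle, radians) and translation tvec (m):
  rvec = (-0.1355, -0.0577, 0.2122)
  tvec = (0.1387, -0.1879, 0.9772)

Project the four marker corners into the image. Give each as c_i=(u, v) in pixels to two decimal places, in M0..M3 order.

Intrinsics K: fx=648.2, fy=822.4, cx=325.4, cy=246.5
Marker side s = 0.157 m; corners in marker frame (Z=0):
  M0 = (-0.0785, +0.0785, 0)
  M1 = (+0.0785, +0.0785, 0)
  M2 = (+0.0785, -0.0785, 0)
  M3 = (-0.0785, -0.0785, 0)
rvec = (-0.1355, -0.0577, 0.2122), |rvec| = θ = 0.25830 rad = 14.799°
Rodrigues: sinθ=0.25544, 1−cosθ=0.03317; R = I + sinθ·[k]× + (1−cosθ)·[k]×²:
    [+0.97596 -0.20596 -0.07136]
    [+0.21374 +0.96848 +0.12791]
    [+0.04276 -0.14009 +0.98922]
t = (0.1387, -0.1879, 0.9772) m
M0: Pc = R·M0+t = (+0.04592, -0.12865, +0.96285); u = 648.2·(+0.04592)/0.96285 + 325.4 = 356.3136, v = 822.4·(-0.12865)/0.96285 + 246.5 = 136.6135
M1: Pc = R·M1+t = (+0.19914, -0.09510, +0.96956); u = 648.2·(+0.19914)/0.96956 + 325.4 = 458.5382, v = 822.4·(-0.09510)/0.96956 + 246.5 = 165.8377
M2: Pc = R·M2+t = (+0.23148, -0.24715, +0.99155); u = 648.2·(+0.23148)/0.99155 + 325.4 = 476.7237, v = 822.4·(-0.24715)/0.99155 + 246.5 = 41.5145
M3: Pc = R·M3+t = (+0.07826, -0.28070, +0.98484); u = 648.2·(+0.07826)/0.98484 + 325.4 = 376.9060, v = 822.4·(-0.28070)/0.98484 + 246.5 = 12.0954

c0=(356.31, 136.61) c1=(458.54, 165.84) c2=(476.72, 41.51) c3=(376.91, 12.10)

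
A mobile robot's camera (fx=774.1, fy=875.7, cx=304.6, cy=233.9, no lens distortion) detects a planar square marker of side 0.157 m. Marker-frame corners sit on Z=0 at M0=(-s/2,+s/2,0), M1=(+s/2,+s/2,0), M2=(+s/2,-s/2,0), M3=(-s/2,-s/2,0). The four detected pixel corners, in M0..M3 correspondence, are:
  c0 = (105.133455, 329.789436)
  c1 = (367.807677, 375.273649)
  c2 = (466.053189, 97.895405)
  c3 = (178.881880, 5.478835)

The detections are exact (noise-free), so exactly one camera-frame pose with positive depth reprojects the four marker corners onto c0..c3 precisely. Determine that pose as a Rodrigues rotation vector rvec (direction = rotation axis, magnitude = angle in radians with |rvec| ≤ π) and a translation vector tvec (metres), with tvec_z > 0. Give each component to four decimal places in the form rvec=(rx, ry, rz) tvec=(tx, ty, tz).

Intrinsics K: fx=774.1, fy=875.7, cx=304.6, cy=233.9
Marker side s = 0.157 m; corners in marker frame (Z=0):
  M0 = (-0.0785, +0.0785, 0)
  M1 = (+0.0785, +0.0785, 0)
  M2 = (+0.0785, -0.0785, 0)
  M3 = (-0.0785, -0.0785, 0)
Detected image corners:
  c0 = (105.133455, 329.789436) px
  c1 = (367.807677, 375.273649) px
  c2 = (466.053189, 97.895405) px
  c3 = (178.881880, 5.478835) px
Planar DLT: solve 8×8 A·h = b for H (H[2,2]=1):
  H  [+1971.27666 -323.63152 +285.39771]
  H  [+592.41734 +2072.40223 +213.96810]
  H  [+0.80580 +0.81961 +1.00000]
B = K⁻¹H; ‖b₁‖=2.415080, ‖b₂‖=2.415080; λ = 2/(‖b₁‖+‖b₂‖) = 0.414065, sign → tz>0 ⇒ λ=+0.414065
r₁ = λ·B[:,0] = (+0.92314,+0.19100,+0.33365); r₂ = λ·B[:,1] = (-0.30665,+0.88927,+0.33937)
r₃ = r₁×r₂ = (-0.23189,-0.41560,+0.87949); SVD([r₁ r₂ r₃]) → R = UVᵀ:
  R  [+0.92314 -0.30665 -0.23189]
  R  [+0.19100 +0.88927 -0.41560]
  R  [+0.33365 +0.33937 +0.87949]
t = (-0.01027, -0.00942, +0.41406) m
tr R = 2.691901; θ = arccos((tr R − 1)/2) = 0.562452 rad = 32.226°
axis k = ((R−Rᵀ)₃₂, (R−Rᵀ)₁₃, (R−Rᵀ)₂₁) / (2 sinθ) = (+0.707882, -0.530265, +0.466607)
rvec = θ·k = (+0.398149, -0.298248, +0.262444)

rvec=(0.3981, -0.2982, 0.2624) tvec=(-0.0103, -0.0094, 0.4141)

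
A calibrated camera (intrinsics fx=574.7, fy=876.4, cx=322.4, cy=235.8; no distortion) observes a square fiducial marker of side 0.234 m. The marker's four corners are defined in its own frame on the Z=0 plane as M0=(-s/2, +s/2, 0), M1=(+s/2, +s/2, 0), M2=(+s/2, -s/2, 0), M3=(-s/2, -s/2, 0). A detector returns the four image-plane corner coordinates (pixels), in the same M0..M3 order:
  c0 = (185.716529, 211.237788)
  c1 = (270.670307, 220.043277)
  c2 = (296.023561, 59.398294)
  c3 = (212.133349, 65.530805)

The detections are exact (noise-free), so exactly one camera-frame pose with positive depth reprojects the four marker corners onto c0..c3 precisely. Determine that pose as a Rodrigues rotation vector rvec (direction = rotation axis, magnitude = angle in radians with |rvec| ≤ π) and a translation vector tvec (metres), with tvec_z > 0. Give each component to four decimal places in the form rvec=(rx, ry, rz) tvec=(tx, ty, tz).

Intrinsics K: fx=574.7, fy=876.4, cx=322.4, cy=235.8
Marker side s = 0.234 m; corners in marker frame (Z=0):
  M0 = (-0.1170, +0.1170, 0)
  M1 = (+0.1170, +0.1170, 0)
  M2 = (+0.1170, -0.1170, 0)
  M3 = (-0.1170, -0.1170, 0)
Detected image corners:
  c0 = (185.716529, 211.237788) px
  c1 = (270.670307, 220.043277) px
  c2 = (296.023561, 59.398294) px
  c3 = (212.133349, 65.530805) px
Planar DLT: solve 8×8 A·h = b for H (H[2,2]=1):
  H  [+260.61491 -154.40925 +239.35979]
  H  [-52.69673 +627.85994 +137.39693]
  H  [-0.41518 -0.18114 +1.00000]
B = K⁻¹H; ‖b₁‖=0.803845, ‖b₂‖=0.803845; λ = 2/(‖b₁‖+‖b₂‖) = 1.244021, sign → tz>0 ⇒ λ=+1.244021
r₁ = λ·B[:,0] = (+0.85388,+0.06416,-0.51649); r₂ = λ·B[:,1] = (-0.20783,+0.95186,-0.22534)
r₃ = r₁×r₂ = (+0.47717,+0.29976,+0.82611); SVD([r₁ r₂ r₃]) → R = UVᵀ:
  R  [+0.85388 -0.20783 +0.47717]
  R  [+0.06416 +0.95186 +0.29976]
  R  [-0.51649 -0.22534 +0.82611]
t = (-0.17975, -0.13968, +1.24402) m
tr R = 2.631850; θ = arccos((tr R − 1)/2) = 0.616469 rad = 35.321°
axis k = ((R−Rᵀ)₃₂, (R−Rᵀ)₁₃, (R−Rᵀ)₂₁) / (2 sinθ) = (-0.454112, +0.859333, +0.235223)
rvec = θ·k = (-0.279946, +0.529752, +0.145007)

rvec=(-0.2799, 0.5298, 0.1450) tvec=(-0.1798, -0.1397, 1.2440)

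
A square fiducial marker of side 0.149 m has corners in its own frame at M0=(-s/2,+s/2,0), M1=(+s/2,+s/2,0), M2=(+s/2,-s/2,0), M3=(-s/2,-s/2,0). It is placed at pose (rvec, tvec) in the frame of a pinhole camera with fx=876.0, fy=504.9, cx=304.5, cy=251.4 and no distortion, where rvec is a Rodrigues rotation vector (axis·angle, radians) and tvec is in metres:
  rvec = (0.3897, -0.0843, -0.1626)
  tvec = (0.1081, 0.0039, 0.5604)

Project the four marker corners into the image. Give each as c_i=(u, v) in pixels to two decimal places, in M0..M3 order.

c0=(372.40, 324.56) c1=(588.08, 301.58) c2=(583.95, 178.79) c3=(344.80, 202.52)

Intrinsics K: fx=876.0, fy=504.9, cx=304.5, cy=251.4
Marker side s = 0.149 m; corners in marker frame (Z=0):
  M0 = (-0.0745, +0.0745, 0)
  M1 = (+0.0745, +0.0745, 0)
  M2 = (+0.0745, -0.0745, 0)
  M3 = (-0.0745, -0.0745, 0)
rvec = (0.3897, -0.0843, -0.1626), |rvec| = θ = 0.43059 rad = 24.671°
Rodrigues: sinθ=0.41741, 1−cosθ=0.09128; R = I + sinθ·[k]× + (1−cosθ)·[k]×²:
    [+0.98348 +0.14145 -0.11292]
    [-0.17380 +0.91222 -0.37102]
    [+0.05052 +0.38452 +0.92173]
t = (0.1081, 0.0039, 0.5604) m
M0: Pc = R·M0+t = (+0.04537, +0.08481, +0.58528); u = 876.0·(+0.04537)/0.58528 + 304.5 = 372.4033, v = 504.9·(+0.08481)/0.58528 + 251.4 = 324.5604
M1: Pc = R·M1+t = (+0.19191, +0.05891, +0.59281); u = 876.0·(+0.19191)/0.59281 + 304.5 = 588.0830, v = 504.9·(+0.05891)/0.59281 + 251.4 = 301.5760
M2: Pc = R·M2+t = (+0.17083, -0.07701, +0.53552); u = 876.0·(+0.17083)/0.53552 + 304.5 = 583.9467, v = 504.9·(-0.07701)/0.53552 + 251.4 = 178.7949
M3: Pc = R·M3+t = (+0.02429, -0.05111, +0.52799); u = 876.0·(+0.02429)/0.52799 + 304.5 = 344.8042, v = 504.9·(-0.05111)/0.52799 + 251.4 = 202.5228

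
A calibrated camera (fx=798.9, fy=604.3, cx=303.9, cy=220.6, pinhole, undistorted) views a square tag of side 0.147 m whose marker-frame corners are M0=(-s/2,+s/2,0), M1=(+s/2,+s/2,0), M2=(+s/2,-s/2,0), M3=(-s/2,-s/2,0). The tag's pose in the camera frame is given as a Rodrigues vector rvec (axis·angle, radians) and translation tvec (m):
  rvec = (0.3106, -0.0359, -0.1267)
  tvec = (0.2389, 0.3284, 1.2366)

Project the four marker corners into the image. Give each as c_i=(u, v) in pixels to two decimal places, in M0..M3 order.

Intrinsics K: fx=798.9, fy=604.3, cx=303.9, cy=220.6
Marker side s = 0.147 m; corners in marker frame (Z=0):
  M0 = (-0.0735, +0.0735, 0)
  M1 = (+0.0735, +0.0735, 0)
  M2 = (+0.0735, -0.0735, 0)
  M3 = (-0.0735, -0.0735, 0)
rvec = (0.3106, -0.0359, -0.1267), |rvec| = θ = 0.33736 rad = 19.329°
Rodrigues: sinθ=0.33100, 1−cosθ=0.05637; R = I + sinθ·[k]× + (1−cosθ)·[k]×²:
    [+0.99141 +0.11879 -0.05471]
    [-0.12983 +0.94427 -0.30249]
    [+0.01573 +0.30699 +0.95158]
t = (0.2389, 0.3284, 1.2366) m
M0: Pc = R·M0+t = (+0.17476, +0.40735, +1.25801); u = 798.9·(+0.17476)/1.25801 + 303.9 = 414.8830, v = 604.3·(+0.40735)/1.25801 + 220.6 = 416.2741
M1: Pc = R·M1+t = (+0.32050, +0.38826, +1.26032); u = 798.9·(+0.32050)/1.26032 + 303.9 = 507.0604, v = 604.3·(+0.38826)/1.26032 + 220.6 = 406.7639
M2: Pc = R·M2+t = (+0.30304, +0.24945, +1.21519); u = 798.9·(+0.30304)/1.21519 + 303.9 = 503.1252, v = 604.3·(+0.24945)/1.21519 + 220.6 = 344.6501
M3: Pc = R·M3+t = (+0.15730, +0.26854, +1.21288); u = 798.9·(+0.15730)/1.21288 + 303.9 = 407.5107, v = 604.3·(+0.26854)/1.21288 + 220.6 = 354.3957

c0=(414.88, 416.27) c1=(507.06, 406.76) c2=(503.13, 344.65) c3=(407.51, 354.40)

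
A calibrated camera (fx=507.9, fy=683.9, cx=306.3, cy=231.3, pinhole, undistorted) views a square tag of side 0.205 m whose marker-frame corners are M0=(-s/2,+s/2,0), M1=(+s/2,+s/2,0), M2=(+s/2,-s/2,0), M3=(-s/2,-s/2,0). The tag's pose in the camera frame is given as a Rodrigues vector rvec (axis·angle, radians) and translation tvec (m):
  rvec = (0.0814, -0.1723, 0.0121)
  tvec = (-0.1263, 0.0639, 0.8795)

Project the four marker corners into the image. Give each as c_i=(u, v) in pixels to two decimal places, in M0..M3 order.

c0=(172.49, 361.42) c1=(291.00, 357.14) c2=(292.94, 202.27) c3=(172.25, 200.24)

Intrinsics K: fx=507.9, fy=683.9, cx=306.3, cy=231.3
Marker side s = 0.205 m; corners in marker frame (Z=0):
  M0 = (-0.1025, +0.1025, 0)
  M1 = (+0.1025, +0.1025, 0)
  M2 = (+0.1025, -0.1025, 0)
  M3 = (-0.1025, -0.1025, 0)
rvec = (0.0814, -0.1723, 0.0121), |rvec| = θ = 0.19094 rad = 10.940°
Rodrigues: sinθ=0.18979, 1−cosθ=0.01817; R = I + sinθ·[k]× + (1−cosθ)·[k]×²:
    [+0.98513 -0.01902 -0.17076]
    [+0.00504 +0.99662 -0.08195]
    [+0.17175 +0.07987 +0.98190]
t = (-0.1263, 0.0639, 0.8795) m
M0: Pc = R·M0+t = (-0.22923, +0.16554, +0.87008); u = 507.9·(-0.22923)/0.87008 + 306.3 = 172.4927, v = 683.9·(+0.16554)/0.87008 + 231.3 = 361.4156
M1: Pc = R·M1+t = (-0.02727, +0.16657, +0.90529); u = 507.9·(-0.02727)/0.90529 + 306.3 = 290.9985, v = 683.9·(+0.16657)/0.90529 + 231.3 = 357.1351
M2: Pc = R·M2+t = (-0.02337, -0.03774, +0.88892); u = 507.9·(-0.02337)/0.88892 + 306.3 = 292.9442, v = 683.9·(-0.03774)/0.88892 + 231.3 = 202.2659
M3: Pc = R·M3+t = (-0.22533, -0.03877, +0.85371); u = 507.9·(-0.22533)/0.85371 + 306.3 = 172.2459, v = 683.9·(-0.03877)/0.85371 + 231.3 = 200.2416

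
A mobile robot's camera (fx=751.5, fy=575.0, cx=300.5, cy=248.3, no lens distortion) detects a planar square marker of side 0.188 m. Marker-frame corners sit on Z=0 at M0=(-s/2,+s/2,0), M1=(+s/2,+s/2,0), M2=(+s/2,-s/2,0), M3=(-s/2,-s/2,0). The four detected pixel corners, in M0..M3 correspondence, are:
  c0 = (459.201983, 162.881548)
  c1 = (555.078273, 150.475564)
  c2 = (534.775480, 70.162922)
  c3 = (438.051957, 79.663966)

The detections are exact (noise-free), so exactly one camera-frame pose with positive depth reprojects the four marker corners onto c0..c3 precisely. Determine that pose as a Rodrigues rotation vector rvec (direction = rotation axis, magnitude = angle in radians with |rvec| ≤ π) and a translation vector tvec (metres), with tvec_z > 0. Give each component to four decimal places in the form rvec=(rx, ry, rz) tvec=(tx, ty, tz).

rvec=(-0.0165, -0.2493, -0.1938) tvec=(0.3410, -0.2998, 1.3000)

Intrinsics K: fx=751.5, fy=575.0, cx=300.5, cy=248.3
Marker side s = 0.188 m; corners in marker frame (Z=0):
  M0 = (-0.0940, +0.0940, 0)
  M1 = (+0.0940, +0.0940, 0)
  M2 = (+0.0940, -0.0940, 0)
  M3 = (-0.0940, -0.0940, 0)
Detected image corners:
  c0 = (459.201983, 162.881548) px
  c1 = (555.078273, 150.475564) px
  c2 = (534.775480, 70.162922) px
  c3 = (438.051957, 79.663966) px
Planar DLT: solve 8×8 A·h = b for H (H[2,2]=1):
  H  [+606.50832 +113.16358 +497.64166]
  H  [-36.29246 +435.47223 +115.72117]
  H  [+0.18978 +0.00595 +1.00000]
B = K⁻¹H; ‖b₁‖=0.769208, ‖b₂‖=0.769208; λ = 2/(‖b₁‖+‖b₂‖) = 1.300038, sign → tz>0 ⇒ λ=+1.300038
r₁ = λ·B[:,0] = (+0.95056,-0.18859,+0.24672); r₂ = λ·B[:,1] = (+0.19267,+0.98123,+0.00774)
r₃ = r₁×r₂ = (-0.24354,+0.04018,+0.96906); SVD([r₁ r₂ r₃]) → R = UVᵀ:
  R  [+0.95056 +0.19267 -0.24354]
  R  [-0.18859 +0.98123 +0.04018]
  R  [+0.24672 +0.00774 +0.96906]
t = (+0.34104, -0.29975, +1.30004) m
tr R = 2.900850; θ = arccos((tr R − 1)/2) = 0.316196 rad = 18.117°
axis k = ((R−Rᵀ)₃₂, (R−Rᵀ)₁₃, (R−Rᵀ)₂₁) / (2 sinθ) = (-0.052164, -0.788316, -0.613055)
rvec = θ·k = (-0.016494, -0.249263, -0.193846)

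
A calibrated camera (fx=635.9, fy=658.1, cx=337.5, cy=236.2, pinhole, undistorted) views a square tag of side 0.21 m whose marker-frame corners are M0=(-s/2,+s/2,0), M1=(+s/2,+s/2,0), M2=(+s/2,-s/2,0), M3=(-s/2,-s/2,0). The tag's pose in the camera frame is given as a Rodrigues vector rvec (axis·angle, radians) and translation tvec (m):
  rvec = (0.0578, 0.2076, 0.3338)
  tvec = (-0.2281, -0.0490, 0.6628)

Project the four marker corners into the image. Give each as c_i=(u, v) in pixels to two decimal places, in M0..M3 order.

Intrinsics K: fx=635.9, fy=658.1, cx=337.5, cy=236.2
Marker side s = 0.21 m; corners in marker frame (Z=0):
  M0 = (-0.1050, +0.1050, 0)
  M1 = (+0.1050, +0.1050, 0)
  M2 = (+0.1050, -0.1050, 0)
  M3 = (-0.1050, -0.1050, 0)
rvec = (0.0578, 0.2076, 0.3338), |rvec| = θ = 0.39732 rad = 22.765°
Rodrigues: sinθ=0.38695, 1−cosθ=0.07790; R = I + sinθ·[k]× + (1−cosθ)·[k]×²:
    [+0.92375 -0.31917 +0.21170]
    [+0.33101 +0.94337 -0.02210]
    [-0.19266 +0.09049 +0.97708]
t = (-0.2281, -0.0490, 0.6628) m
M0: Pc = R·M0+t = (-0.35861, +0.01530, +0.69253); u = 635.9·(-0.35861)/0.69253 + 337.5 = 8.2181, v = 658.1·(+0.01530)/0.69253 + 236.2 = 250.7374
M1: Pc = R·M1+t = (-0.16462, +0.08481, +0.65207); u = 635.9·(-0.16462)/0.65207 + 337.5 = 176.9641, v = 658.1·(+0.08481)/0.65207 + 236.2 = 321.7936
M2: Pc = R·M2+t = (-0.09759, -0.11330, +0.63307); u = 635.9·(-0.09759)/0.63307 + 337.5 = 239.4699, v = 658.1·(-0.11330)/0.63307 + 236.2 = 118.4225
M3: Pc = R·M3+t = (-0.29158, -0.18281, +0.67353); u = 635.9·(-0.29158)/0.67353 + 337.5 = 62.2084, v = 658.1·(-0.18281)/0.67353 + 236.2 = 57.5780

c0=(8.22, 250.74) c1=(176.96, 321.79) c2=(239.47, 118.42) c3=(62.21, 57.58)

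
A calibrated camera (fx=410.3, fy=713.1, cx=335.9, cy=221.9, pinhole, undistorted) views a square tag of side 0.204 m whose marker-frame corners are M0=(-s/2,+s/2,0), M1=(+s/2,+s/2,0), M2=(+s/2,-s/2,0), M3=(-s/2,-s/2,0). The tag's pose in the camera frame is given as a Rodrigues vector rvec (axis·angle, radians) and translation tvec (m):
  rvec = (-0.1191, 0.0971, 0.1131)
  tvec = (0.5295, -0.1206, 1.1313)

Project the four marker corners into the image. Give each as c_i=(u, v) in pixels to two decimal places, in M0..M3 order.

c0=(487.12, 202.44) c1=(564.61, 216.05) c2=(568.69, 89.42) c3=(492.67, 78.39)

Intrinsics K: fx=410.3, fy=713.1, cx=335.9, cy=221.9
Marker side s = 0.204 m; corners in marker frame (Z=0):
  M0 = (-0.1020, +0.1020, 0)
  M1 = (+0.1020, +0.1020, 0)
  M2 = (+0.1020, -0.1020, 0)
  M3 = (-0.1020, -0.1020, 0)
rvec = (-0.1191, 0.0971, 0.1131), |rvec| = θ = 0.19080 rad = 10.932°
Rodrigues: sinθ=0.18964, 1−cosθ=0.01815; R = I + sinθ·[k]× + (1−cosθ)·[k]×²:
    [+0.98892 -0.11818 +0.08980]
    [+0.10665 +0.98655 +0.12385]
    [-0.10323 -0.11290 +0.98823]
t = (0.5295, -0.1206, 1.1313) m
M0: Pc = R·M0+t = (+0.41658, -0.03085, +1.13031); u = 410.3·(+0.41658)/1.13031 + 335.9 = 487.1156, v = 713.1·(-0.03085)/1.13031 + 221.9 = 202.4372
M1: Pc = R·M1+t = (+0.61832, -0.00909, +1.10925); u = 410.3·(+0.61832)/1.10925 + 335.9 = 564.6076, v = 713.1·(-0.00909)/1.10925 + 221.9 = 216.0542
M2: Pc = R·M2+t = (+0.64242, -0.21035, +1.13229); u = 410.3·(+0.64242)/1.13229 + 335.9 = 568.6915, v = 713.1·(-0.21035)/1.13229 + 221.9 = 89.4242
M3: Pc = R·M3+t = (+0.44068, -0.23211, +1.15335); u = 410.3·(+0.44068)/1.15335 + 335.9 = 492.6724, v = 713.1·(-0.23211)/1.15335 + 221.9 = 78.3911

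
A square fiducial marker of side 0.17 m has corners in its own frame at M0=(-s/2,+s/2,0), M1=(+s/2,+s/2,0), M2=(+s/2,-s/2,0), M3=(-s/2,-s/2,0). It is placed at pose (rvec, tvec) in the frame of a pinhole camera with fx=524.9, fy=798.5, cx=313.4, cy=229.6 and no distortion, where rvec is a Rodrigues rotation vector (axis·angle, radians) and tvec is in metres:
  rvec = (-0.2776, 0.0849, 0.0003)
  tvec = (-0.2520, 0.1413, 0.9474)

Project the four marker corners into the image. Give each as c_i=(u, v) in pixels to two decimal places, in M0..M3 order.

c0=(123.05, 421.68) c1=(217.05, 422.98) c2=(222.82, 278.15) c3=(133.20, 279.02)

Intrinsics K: fx=524.9, fy=798.5, cx=313.4, cy=229.6
Marker side s = 0.17 m; corners in marker frame (Z=0):
  M0 = (-0.0850, +0.0850, 0)
  M1 = (+0.0850, +0.0850, 0)
  M2 = (+0.0850, -0.0850, 0)
  M3 = (-0.0850, -0.0850, 0)
rvec = (-0.2776, 0.0849, 0.0003), |rvec| = θ = 0.29029 rad = 16.633°
Rodrigues: sinθ=0.28623, 1−cosθ=0.04184; R = I + sinθ·[k]× + (1−cosθ)·[k]×²:
    [+0.99642 -0.01200 +0.08367]
    [-0.01141 +0.96174 +0.27373]
    [-0.08375 -0.27370 +0.95816]
t = (-0.2520, 0.1413, 0.9474) m
M0: Pc = R·M0+t = (-0.33772, +0.22402, +0.93125); u = 524.9·(-0.33772)/0.93125 + 313.4 = 123.0471, v = 798.5·(+0.22402)/0.93125 + 229.6 = 421.6827
M1: Pc = R·M1+t = (-0.16832, +0.22208, +0.91702); u = 524.9·(-0.16832)/0.91702 + 313.4 = 217.0513, v = 798.5·(+0.22208)/0.91702 + 229.6 = 422.9767
M2: Pc = R·M2+t = (-0.16628, +0.05858, +0.96355); u = 524.9·(-0.16628)/0.96355 + 313.4 = 222.8151, v = 798.5·(+0.05858)/0.96355 + 229.6 = 278.1481
M3: Pc = R·M3+t = (-0.33568, +0.06052, +0.97778); u = 524.9·(-0.33568)/0.97778 + 313.4 = 133.2003, v = 798.5·(+0.06052)/0.97778 + 229.6 = 279.0246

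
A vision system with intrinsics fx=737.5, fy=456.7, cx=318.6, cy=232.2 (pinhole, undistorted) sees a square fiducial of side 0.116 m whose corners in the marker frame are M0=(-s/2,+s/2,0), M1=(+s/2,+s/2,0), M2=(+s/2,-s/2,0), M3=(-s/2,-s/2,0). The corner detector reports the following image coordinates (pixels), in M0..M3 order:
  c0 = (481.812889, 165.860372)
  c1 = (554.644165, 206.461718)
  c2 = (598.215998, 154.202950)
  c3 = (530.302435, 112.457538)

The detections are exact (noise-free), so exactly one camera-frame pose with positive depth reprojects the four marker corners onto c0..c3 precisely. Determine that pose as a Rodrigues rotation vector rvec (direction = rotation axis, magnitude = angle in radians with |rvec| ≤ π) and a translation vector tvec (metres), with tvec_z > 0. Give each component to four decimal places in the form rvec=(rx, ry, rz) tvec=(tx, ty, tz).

rvec=(-0.1474, -0.4213, 0.5811) tvec=(0.2401, -0.1254, 0.7907)

Intrinsics K: fx=737.5, fy=456.7, cx=318.6, cy=232.2
Marker side s = 0.116 m; corners in marker frame (Z=0):
  M0 = (-0.0580, +0.0580, 0)
  M1 = (+0.0580, +0.0580, 0)
  M2 = (+0.0580, -0.0580, 0)
  M3 = (-0.0580, -0.0580, 0)
Detected image corners:
  c0 = (481.812889, 165.860372) px
  c1 = (554.644165, 206.461718) px
  c2 = (598.215998, 154.202950) px
  c3 = (530.302435, 112.457538) px
Planar DLT: solve 8×8 A·h = b for H (H[2,2]=1):
  H  [+841.50428 -568.47201 +542.55553]
  H  [+424.46292 +404.49253 +159.77718]
  H  [+0.43462 -0.31814 +1.00000]
B = K⁻¹H; ‖b₁‖=1.264712, ‖b₂‖=1.264712; λ = 2/(‖b₁‖+‖b₂‖) = 0.790694, sign → tz>0 ⇒ λ=+0.790694
r₁ = λ·B[:,0] = (+0.75374,+0.56016,+0.34365); r₂ = λ·B[:,1] = (-0.50080,+0.82820,-0.25155)
r₃ = r₁×r₂ = (-0.42552,+0.01750,+0.90478); SVD([r₁ r₂ r₃]) → R = UVᵀ:
  R  [+0.75374 -0.50080 -0.42552]
  R  [+0.56016 +0.82820 +0.01750]
  R  [+0.34365 -0.25155 +0.90478]
t = (+0.24011, -0.12539, +0.79069) m
tr R = 2.486722; θ = arccos((tr R − 1)/2) = 0.732715 rad = 41.981°
axis k = ((R−Rᵀ)₃₂, (R−Rᵀ)₁₃, (R−Rᵀ)₂₁) / (2 sinθ) = (-0.201116, -0.574963, +0.793076)
rvec = θ·k = (-0.147361, -0.421284, +0.581099)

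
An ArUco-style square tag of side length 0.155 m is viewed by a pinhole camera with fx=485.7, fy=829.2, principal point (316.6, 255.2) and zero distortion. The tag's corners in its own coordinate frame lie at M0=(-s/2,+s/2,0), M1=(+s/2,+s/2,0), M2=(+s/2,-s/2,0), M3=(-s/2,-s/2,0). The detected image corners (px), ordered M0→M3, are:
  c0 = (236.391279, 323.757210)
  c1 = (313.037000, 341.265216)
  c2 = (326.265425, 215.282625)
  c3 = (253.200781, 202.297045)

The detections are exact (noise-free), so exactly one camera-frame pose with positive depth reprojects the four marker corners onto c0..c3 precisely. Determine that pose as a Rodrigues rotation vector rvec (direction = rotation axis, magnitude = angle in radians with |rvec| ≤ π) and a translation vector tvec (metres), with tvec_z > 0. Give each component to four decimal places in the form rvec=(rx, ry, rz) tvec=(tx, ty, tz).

rvec=(-0.3590, 0.1663, 0.1447) tvec=(-0.0693, 0.0160, 0.9690)

Intrinsics K: fx=485.7, fy=829.2, cx=316.6, cy=255.2
Marker side s = 0.155 m; corners in marker frame (Z=0):
  M0 = (-0.0775, +0.0775, 0)
  M1 = (+0.0775, +0.0775, 0)
  M2 = (+0.0775, -0.0775, 0)
  M3 = (-0.0775, -0.0775, 0)
Detected image corners:
  c0 = (236.391279, 323.757210) px
  c1 = (313.037000, 341.265216) px
  c2 = (326.265425, 215.282625) px
  c3 = (253.200781, 202.297045) px
Planar DLT: solve 8×8 A·h = b for H (H[2,2]=1):
  H  [+428.15106 -195.10622 +281.86591]
  H  [+45.73288 +703.96751 +268.87111]
  H  [-0.19302 -0.34737 +1.00000]
B = K⁻¹H; ‖b₁‖=1.032035, ‖b₂‖=1.032035; λ = 2/(‖b₁‖+‖b₂‖) = 0.968959, sign → tz>0 ⇒ λ=+0.968959
r₁ = λ·B[:,0] = (+0.97606,+0.11100,-0.18703); r₂ = λ·B[:,1] = (-0.16983,+0.92621,-0.33659)
r₃ = r₁×r₂ = (+0.13586,+0.36030,+0.92289); SVD([r₁ r₂ r₃]) → R = UVᵀ:
  R  [+0.97606 -0.16983 +0.13586]
  R  [+0.11100 +0.92621 +0.36030]
  R  [-0.18703 -0.33659 +0.92289]
t = (-0.06929, +0.01598, +0.96896) m
tr R = 2.825164; θ = arccos((tr R − 1)/2) = 0.421241 rad = 24.135°
axis k = ((R−Rᵀ)₃₂, (R−Rᵀ)₁₃, (R−Rᵀ)₂₁) / (2 sinθ) = (-0.852161, +0.394837, +0.343402)
rvec = θ·k = (-0.358965, +0.166322, +0.144655)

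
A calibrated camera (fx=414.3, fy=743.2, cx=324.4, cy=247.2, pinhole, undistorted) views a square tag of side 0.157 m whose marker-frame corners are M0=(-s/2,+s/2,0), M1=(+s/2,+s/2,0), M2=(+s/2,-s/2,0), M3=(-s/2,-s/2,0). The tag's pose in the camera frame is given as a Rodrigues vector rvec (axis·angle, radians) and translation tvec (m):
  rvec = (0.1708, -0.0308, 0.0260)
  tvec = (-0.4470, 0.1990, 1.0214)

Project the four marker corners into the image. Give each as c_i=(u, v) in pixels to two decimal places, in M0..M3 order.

Intrinsics K: fx=414.3, fy=743.2, cx=324.4, cy=247.2
Marker side s = 0.157 m; corners in marker frame (Z=0):
  M0 = (-0.0785, +0.0785, 0)
  M1 = (+0.0785, +0.0785, 0)
  M2 = (+0.0785, -0.0785, 0)
  M3 = (-0.0785, -0.0785, 0)
rvec = (0.1708, -0.0308, 0.0260), |rvec| = θ = 0.17549 rad = 10.055°
Rodrigues: sinθ=0.17459, 1−cosθ=0.01536; R = I + sinθ·[k]× + (1−cosθ)·[k]×²:
    [+0.99919 -0.02849 -0.02843]
    [+0.02324 +0.98511 -0.17032]
    [+0.03286 +0.16953 +0.98498]
t = (-0.4470, 0.1990, 1.0214) m
M0: Pc = R·M0+t = (-0.52767, +0.27451, +1.03213); u = 414.3·(-0.52767)/1.03213 + 324.4 = 112.5902, v = 743.2·(+0.27451)/1.03213 + 247.2 = 444.8629
M1: Pc = R·M1+t = (-0.37080, +0.27816, +1.03729); u = 414.3·(-0.37080)/1.03729 + 324.4 = 176.2997, v = 743.2·(+0.27816)/1.03729 + 247.2 = 446.4945
M2: Pc = R·M2+t = (-0.36633, +0.12349, +1.01067); u = 414.3·(-0.36633)/1.01067 + 324.4 = 174.2332, v = 743.2·(+0.12349)/1.01067 + 247.2 = 338.0110
M3: Pc = R·M3+t = (-0.52320, +0.11984, +1.00551); u = 414.3·(-0.52320)/1.00551 + 324.4 = 108.8267, v = 743.2·(+0.11984)/1.00551 + 247.2 = 335.7797

c0=(112.59, 444.86) c1=(176.30, 446.49) c2=(174.23, 338.01) c3=(108.83, 335.78)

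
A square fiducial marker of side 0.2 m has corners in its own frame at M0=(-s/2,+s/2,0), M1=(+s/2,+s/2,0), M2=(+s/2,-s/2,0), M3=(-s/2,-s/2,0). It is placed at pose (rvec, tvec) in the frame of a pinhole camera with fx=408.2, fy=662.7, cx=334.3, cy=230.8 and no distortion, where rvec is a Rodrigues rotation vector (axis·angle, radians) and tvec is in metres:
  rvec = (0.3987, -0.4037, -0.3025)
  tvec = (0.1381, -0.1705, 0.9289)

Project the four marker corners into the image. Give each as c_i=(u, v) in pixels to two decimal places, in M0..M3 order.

c0=(365.05, 197.94) c1=(434.44, 152.51) c2=(425.66, 18.20) c3=(348.62, 58.20)

Intrinsics K: fx=408.2, fy=662.7, cx=334.3, cy=230.8
Marker side s = 0.2 m; corners in marker frame (Z=0):
  M0 = (-0.1000, +0.1000, 0)
  M1 = (+0.1000, +0.1000, 0)
  M2 = (+0.1000, -0.1000, 0)
  M3 = (-0.1000, -0.1000, 0)
rvec = (0.3987, -0.4037, -0.3025), |rvec| = θ = 0.64299 rad = 36.841°
Rodrigues: sinθ=0.59959, 1−cosθ=0.19970; R = I + sinθ·[k]× + (1−cosθ)·[k]×²:
    [+0.87708 +0.20434 -0.43471]
    [-0.35983 +0.87902 -0.31280]
    [+0.31820 +0.43077 +0.84450]
t = (0.1381, -0.1705, 0.9289) m
M0: Pc = R·M0+t = (+0.07083, -0.04662, +0.94016); u = 408.2·(+0.07083)/0.94016 + 334.3 = 365.0512, v = 662.7·(-0.04662)/0.94016 + 230.8 = 197.9417
M1: Pc = R·M1+t = (+0.24624, -0.11858, +1.00380); u = 408.2·(+0.24624)/1.00380 + 334.3 = 434.4359, v = 662.7·(-0.11858)/1.00380 + 230.8 = 152.5141
M2: Pc = R·M2+t = (+0.20537, -0.29438, +0.91764); u = 408.2·(+0.20537)/0.91764 + 334.3 = 425.6579, v = 662.7·(-0.29438)/0.91764 + 230.8 = 18.2022
M3: Pc = R·M3+t = (+0.02996, -0.22242, +0.85400); u = 408.2·(+0.02996)/0.85400 + 334.3 = 348.6193, v = 662.7·(-0.22242)/0.85400 + 230.8 = 58.2040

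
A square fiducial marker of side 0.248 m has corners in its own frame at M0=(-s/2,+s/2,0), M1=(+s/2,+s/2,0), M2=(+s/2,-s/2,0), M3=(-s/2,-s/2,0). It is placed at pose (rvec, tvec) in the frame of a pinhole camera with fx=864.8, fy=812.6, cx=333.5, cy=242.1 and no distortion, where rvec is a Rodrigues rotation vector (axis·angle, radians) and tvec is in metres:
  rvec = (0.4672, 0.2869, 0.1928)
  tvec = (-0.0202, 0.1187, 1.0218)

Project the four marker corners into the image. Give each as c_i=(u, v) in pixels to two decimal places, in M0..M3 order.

Intrinsics K: fx=864.8, fy=812.6, cx=333.5, cy=242.1
Marker side s = 0.248 m; corners in marker frame (Z=0):
  M0 = (-0.1240, +0.1240, 0)
  M1 = (+0.1240, +0.1240, 0)
  M2 = (+0.1240, -0.1240, 0)
  M3 = (-0.1240, -0.1240, 0)
rvec = (0.4672, 0.2869, 0.1928), |rvec| = θ = 0.58117 rad = 33.299°
Rodrigues: sinθ=0.54900, 1−cosθ=0.16418; R = I + sinθ·[k]× + (1−cosθ)·[k]×²:
    [+0.94192 -0.11697 +0.31480]
    [+0.24728 +0.87583 -0.41445]
    [-0.22724 +0.46823 +0.85389]
t = (-0.0202, 0.1187, 1.0218) m
M0: Pc = R·M0+t = (-0.15150, +0.19664, +1.10804); u = 864.8·(-0.15150)/1.10804 + 333.5 = 215.2551, v = 812.6·(+0.19664)/1.10804 + 242.1 = 386.3096
M1: Pc = R·M1+t = (+0.08209, +0.25797, +1.05168); u = 864.8·(+0.08209)/1.05168 + 333.5 = 401.0055, v = 812.6·(+0.25797)/1.05168 + 242.1 = 441.4217
M2: Pc = R·M2+t = (+0.11110, +0.04076, +0.93556); u = 864.8·(+0.11110)/0.93556 + 333.5 = 436.1995, v = 812.6·(+0.04076)/0.93556 + 242.1 = 277.5029
M3: Pc = R·M3+t = (-0.12249, -0.02057, +0.99192); u = 864.8·(-0.12249)/0.99192 + 333.5 = 226.7044, v = 812.6·(-0.02057)/0.99192 + 242.1 = 225.2518

c0=(215.26, 386.31) c1=(401.01, 441.42) c2=(436.20, 277.50) c3=(226.70, 225.25)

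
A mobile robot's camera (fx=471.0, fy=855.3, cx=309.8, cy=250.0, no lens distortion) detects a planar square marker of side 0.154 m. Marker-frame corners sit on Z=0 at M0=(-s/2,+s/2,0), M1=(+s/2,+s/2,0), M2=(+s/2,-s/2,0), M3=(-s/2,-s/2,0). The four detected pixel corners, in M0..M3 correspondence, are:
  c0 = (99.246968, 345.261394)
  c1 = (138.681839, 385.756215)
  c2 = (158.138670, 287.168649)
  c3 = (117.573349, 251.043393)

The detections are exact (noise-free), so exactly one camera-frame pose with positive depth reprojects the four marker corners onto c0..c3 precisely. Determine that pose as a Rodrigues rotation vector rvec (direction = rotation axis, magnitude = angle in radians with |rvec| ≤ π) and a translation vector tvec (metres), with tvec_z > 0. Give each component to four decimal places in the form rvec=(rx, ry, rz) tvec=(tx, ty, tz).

rvec=(-0.0259, 0.4095, 0.3626) tvec=(-0.4919, 0.0998, 1.2738)

Intrinsics K: fx=471.0, fy=855.3, cx=309.8, cy=250.0
Marker side s = 0.154 m; corners in marker frame (Z=0):
  M0 = (-0.0770, +0.0770, 0)
  M1 = (+0.0770, +0.0770, 0)
  M2 = (+0.0770, -0.0770, 0)
  M3 = (-0.0770, -0.0770, 0)
Detected image corners:
  c0 = (99.246968, 345.261394) px
  c1 = (138.681839, 385.756215) px
  c2 = (158.138670, 287.168649) px
  c3 = (117.573349, 251.043393) px
Planar DLT: solve 8×8 A·h = b for H (H[2,2]=1):
  H  [+220.02360 -117.77332 +127.90675]
  H  [+150.69040 +637.54513 +316.99042]
  H  [-0.30922 +0.03747 +1.00000]
B = K⁻¹H; ‖b₁‖=0.785037, ‖b₂‖=0.785037; λ = 2/(‖b₁‖+‖b₂‖) = 1.273826, sign → tz>0 ⇒ λ=+1.273826
r₁ = λ·B[:,0] = (+0.85414,+0.33956,-0.39389); r₂ = λ·B[:,1] = (-0.34992,+0.93556,+0.04774)
r₃ = r₁×r₂ = (+0.38472,+0.09706,+0.91792); SVD([r₁ r₂ r₃]) → R = UVᵀ:
  R  [+0.85414 -0.34992 +0.38472]
  R  [+0.33956 +0.93556 +0.09706]
  R  [-0.39389 +0.04774 +0.91792]
t = (-0.49193, +0.09977, +1.27383) m
tr R = 2.707618; θ = arccos((tr R − 1)/2) = 0.547537 rad = 31.372°
axis k = ((R−Rᵀ)₃₂, (R−Rᵀ)₁₃, (R−Rᵀ)₂₁) / (2 sinθ) = (-0.047370, +0.747817, +0.662212)
rvec = θ·k = (-0.025937, +0.409458, +0.362586)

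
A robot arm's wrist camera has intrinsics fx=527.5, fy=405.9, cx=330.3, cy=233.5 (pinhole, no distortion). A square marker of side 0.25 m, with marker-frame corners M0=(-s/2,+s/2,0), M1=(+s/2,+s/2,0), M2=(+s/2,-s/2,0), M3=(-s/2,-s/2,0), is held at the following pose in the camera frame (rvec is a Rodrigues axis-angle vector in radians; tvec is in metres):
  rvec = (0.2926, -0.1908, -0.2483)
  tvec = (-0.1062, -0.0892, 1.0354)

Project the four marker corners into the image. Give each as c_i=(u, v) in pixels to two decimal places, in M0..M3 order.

Intrinsics K: fx=527.5, fy=405.9, cx=330.3, cy=233.5
Marker side s = 0.25 m; corners in marker frame (Z=0):
  M0 = (-0.1250, +0.1250, 0)
  M1 = (+0.1250, +0.1250, 0)
  M2 = (+0.1250, -0.1250, 0)
  M3 = (-0.1250, -0.1250, 0)
rvec = (0.2926, -0.1908, -0.2483), |rvec| = θ = 0.42857 rad = 24.555°
Rodrigues: sinθ=0.41557, 1−cosθ=0.09044; R = I + sinθ·[k]× + (1−cosθ)·[k]×²:
    [+0.95172 +0.21328 -0.22079]
    [-0.26826 +0.92749 -0.26040]
    [+0.14924 +0.30705 +0.93992]
t = (-0.1062, -0.0892, 1.0354) m
M0: Pc = R·M0+t = (-0.19850, +0.06027, +1.05513); u = 527.5·(-0.19850)/1.05513 + 330.3 = 231.0595, v = 405.9·(+0.06027)/1.05513 + 233.5 = 256.6847
M1: Pc = R·M1+t = (+0.03942, -0.00680, +1.09244); u = 527.5·(+0.03942)/1.09244 + 330.3 = 349.3367, v = 405.9·(-0.00680)/1.09244 + 233.5 = 230.9747
M2: Pc = R·M2+t = (-0.01390, -0.23867, +1.01567); u = 527.5·(-0.01390)/1.01567 + 330.3 = 323.0834, v = 405.9·(-0.23867)/1.01567 + 233.5 = 138.1196
M3: Pc = R·M3+t = (-0.25182, -0.17160, +0.97836); u = 527.5·(-0.25182)/0.97836 + 330.3 = 194.5249, v = 405.9·(-0.17160)/0.97836 + 233.5 = 162.3057

c0=(231.06, 256.68) c1=(349.34, 230.97) c2=(323.08, 138.12) c3=(194.52, 162.31)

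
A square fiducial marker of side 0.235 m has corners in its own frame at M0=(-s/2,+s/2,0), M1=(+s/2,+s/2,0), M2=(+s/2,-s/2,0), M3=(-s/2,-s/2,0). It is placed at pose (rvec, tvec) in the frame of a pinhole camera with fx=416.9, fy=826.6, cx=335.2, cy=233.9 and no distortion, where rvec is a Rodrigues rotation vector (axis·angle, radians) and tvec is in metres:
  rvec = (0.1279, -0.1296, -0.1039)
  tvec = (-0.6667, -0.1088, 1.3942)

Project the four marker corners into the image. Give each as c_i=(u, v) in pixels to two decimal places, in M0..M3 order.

c0=(104.75, 245.86) c1=(177.23, 230.43) c2=(166.99, 92.77) c3=(92.63, 105.67)

Intrinsics K: fx=416.9, fy=826.6, cx=335.2, cy=233.9
Marker side s = 0.235 m; corners in marker frame (Z=0):
  M0 = (-0.1175, +0.1175, 0)
  M1 = (+0.1175, +0.1175, 0)
  M2 = (+0.1175, -0.1175, 0)
  M3 = (-0.1175, -0.1175, 0)
rvec = (0.1279, -0.1296, -0.1039), |rvec| = θ = 0.20964 rad = 12.012°
Rodrigues: sinθ=0.20811, 1−cosθ=0.02189; R = I + sinθ·[k]× + (1−cosθ)·[k]×²:
    [+0.98625 +0.09488 -0.13527]
    [-0.11140 +0.98647 -0.12026]
    [+0.12203 +0.13367 +0.98348]
t = (-0.6667, -0.1088, 1.3942) m
M0: Pc = R·M0+t = (-0.77144, +0.02020, +1.39557); u = 416.9·(-0.77144)/1.39557 + 335.2 = 104.7477, v = 826.6·(+0.02020)/1.39557 + 233.9 = 245.8644
M1: Pc = R·M1+t = (-0.53967, -0.00598, +1.42425); u = 416.9·(-0.53967)/1.42425 + 335.2 = 177.2308, v = 826.6·(-0.00598)/1.42425 + 233.9 = 230.4301
M2: Pc = R·M2+t = (-0.56196, -0.23780, +1.39283); u = 416.9·(-0.56196)/1.39283 + 335.2 = 166.9940, v = 826.6·(-0.23780)/1.39283 + 233.9 = 92.7736
M3: Pc = R·M3+t = (-0.79373, -0.21162, +1.36415); u = 416.9·(-0.79373)/1.36415 + 335.2 = 92.6266, v = 826.6·(-0.21162)/1.36415 + 233.9 = 105.6696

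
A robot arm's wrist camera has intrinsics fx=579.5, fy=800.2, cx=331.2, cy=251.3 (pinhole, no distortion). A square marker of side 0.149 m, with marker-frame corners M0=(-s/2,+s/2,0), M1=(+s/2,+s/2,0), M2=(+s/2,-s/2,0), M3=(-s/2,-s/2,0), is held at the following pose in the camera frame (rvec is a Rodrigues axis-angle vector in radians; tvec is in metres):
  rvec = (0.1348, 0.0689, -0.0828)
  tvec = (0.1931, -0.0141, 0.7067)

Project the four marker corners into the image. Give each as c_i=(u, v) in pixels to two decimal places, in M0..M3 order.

Intrinsics K: fx=579.5, fy=800.2, cx=331.2, cy=251.3
Marker side s = 0.149 m; corners in marker frame (Z=0):
  M0 = (-0.0745, +0.0745, 0)
  M1 = (+0.0745, +0.0745, 0)
  M2 = (+0.0745, -0.0745, 0)
  M3 = (-0.0745, -0.0745, 0)
rvec = (0.1348, 0.0689, -0.0828), |rvec| = θ = 0.17255 rad = 9.886°
Rodrigues: sinθ=0.17170, 1−cosθ=0.01485; R = I + sinθ·[k]× + (1−cosθ)·[k]×²:
    [+0.99421 +0.08702 +0.06299]
    [-0.07776 +0.98752 -0.13698]
    [-0.07413 +0.13129 +0.98857]
t = (0.1931, -0.0141, 0.7067) m
M0: Pc = R·M0+t = (+0.12551, +0.06526, +0.72200); u = 579.5·(+0.12551)/0.72200 + 331.2 = 431.9413, v = 800.2·(+0.06526)/0.72200 + 251.3 = 323.6313
M1: Pc = R·M1+t = (+0.27365, +0.05368, +0.71096); u = 579.5·(+0.27365)/0.71096 + 331.2 = 554.2529, v = 800.2·(+0.05368)/0.71096 + 251.3 = 311.7148
M2: Pc = R·M2+t = (+0.26069, -0.09346, +0.69140); u = 579.5·(+0.26069)/0.69140 + 331.2 = 549.6959, v = 800.2·(-0.09346)/0.69140 + 251.3 = 143.1290
M3: Pc = R·M3+t = (+0.11255, -0.08188, +0.70244); u = 579.5·(+0.11255)/0.70244 + 331.2 = 424.0498, v = 800.2·(-0.08188)/0.70244 + 251.3 = 158.0281

c0=(431.94, 323.63) c1=(554.25, 311.71) c2=(549.70, 143.13) c3=(424.05, 158.03)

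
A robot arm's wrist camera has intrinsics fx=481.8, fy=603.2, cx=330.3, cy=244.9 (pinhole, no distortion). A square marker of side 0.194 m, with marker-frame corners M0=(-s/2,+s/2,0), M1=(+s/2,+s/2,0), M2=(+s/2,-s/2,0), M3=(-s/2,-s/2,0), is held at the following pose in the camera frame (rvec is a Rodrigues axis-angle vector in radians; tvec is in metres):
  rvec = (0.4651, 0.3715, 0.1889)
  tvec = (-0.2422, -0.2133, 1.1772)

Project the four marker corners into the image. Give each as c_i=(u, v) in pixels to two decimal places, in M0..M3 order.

Intrinsics K: fx=481.8, fy=603.2, cx=330.3, cy=244.9
Marker side s = 0.194 m; corners in marker frame (Z=0):
  M0 = (-0.0970, +0.0970, 0)
  M1 = (+0.0970, +0.0970, 0)
  M2 = (+0.0970, -0.0970, 0)
  M3 = (-0.0970, -0.0970, 0)
rvec = (0.4651, 0.3715, 0.1889), |rvec| = θ = 0.62451 rad = 35.782°
Rodrigues: sinθ=0.58470, 1−cosθ=0.18875; R = I + sinθ·[k]× + (1−cosθ)·[k]×²:
    [+0.91594 -0.09324 +0.39034]
    [+0.26048 +0.87804 -0.40149]
    [-0.30530 +0.46941 +0.82852]
t = (-0.2422, -0.2133, 1.1772) m
M0: Pc = R·M0+t = (-0.34009, -0.15340, +1.25235); u = 481.8·(-0.34009)/1.25235 + 330.3 = 199.4614, v = 603.2·(-0.15340)/1.25235 + 244.9 = 171.0158
M1: Pc = R·M1+t = (-0.16240, -0.10286, +1.19312); u = 481.8·(-0.16240)/1.19312 + 330.3 = 264.7212, v = 603.2·(-0.10286)/1.19312 + 244.9 = 192.8958
M2: Pc = R·M2+t = (-0.14431, -0.27320, +1.10205); u = 481.8·(-0.14431)/1.10205 + 330.3 = 267.2100, v = 603.2·(-0.27320)/1.10205 + 244.9 = 95.3642
M3: Pc = R·M3+t = (-0.32200, -0.32374, +1.16128); u = 481.8·(-0.32200)/1.16128 + 330.3 = 196.7056, v = 603.2·(-0.32374)/1.16128 + 244.9 = 76.7427

c0=(199.46, 171.02) c1=(264.72, 192.90) c2=(267.21, 95.36) c3=(196.71, 76.74)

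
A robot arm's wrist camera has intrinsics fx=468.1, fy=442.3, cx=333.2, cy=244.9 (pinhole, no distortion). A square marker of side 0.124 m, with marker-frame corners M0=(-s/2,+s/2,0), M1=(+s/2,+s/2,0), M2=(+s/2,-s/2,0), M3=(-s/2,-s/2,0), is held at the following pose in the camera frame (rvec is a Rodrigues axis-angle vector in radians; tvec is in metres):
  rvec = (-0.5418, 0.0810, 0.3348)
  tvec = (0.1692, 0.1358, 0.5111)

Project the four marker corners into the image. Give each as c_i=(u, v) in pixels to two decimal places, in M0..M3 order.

Intrinsics K: fx=468.1, fy=442.3, cx=333.2, cy=244.9
Marker side s = 0.124 m; corners in marker frame (Z=0):
  M0 = (-0.0620, +0.0620, 0)
  M1 = (+0.0620, +0.0620, 0)
  M2 = (+0.0620, -0.0620, 0)
  M3 = (-0.0620, -0.0620, 0)
rvec = (-0.5418, 0.0810, 0.3348), |rvec| = θ = 0.64203 rad = 36.785°
Rodrigues: sinθ=0.59882, 1−cosθ=0.19912; R = I + sinθ·[k]× + (1−cosθ)·[k]×²:
    [+0.94268 -0.33347 -0.01208]
    [+0.29107 +0.80405 +0.51844]
    [-0.16317 -0.49224 +0.85503]
t = (0.1692, 0.1358, 0.5111) m
M0: Pc = R·M0+t = (+0.09008, +0.16760, +0.49070); u = 468.1·(+0.09008)/0.49070 + 333.2 = 419.1302, v = 442.3·(+0.16760)/0.49070 + 244.9 = 395.9739
M1: Pc = R·M1+t = (+0.20697, +0.20370, +0.47046); u = 468.1·(+0.20697)/0.47046 + 333.2 = 539.1312, v = 442.3·(+0.20370)/0.47046 + 244.9 = 436.4031
M2: Pc = R·M2+t = (+0.24832, +0.10400, +0.53150); u = 468.1·(+0.24832)/0.53150 + 333.2 = 551.8996, v = 442.3·(+0.10400)/0.53150 + 244.9 = 331.4415
M3: Pc = R·M3+t = (+0.13143, +0.06790, +0.55174); u = 468.1·(+0.13143)/0.55174 + 333.2 = 444.7058, v = 442.3·(+0.06790)/0.55174 + 244.9 = 299.3341

c0=(419.13, 395.97) c1=(539.13, 436.40) c2=(551.90, 331.44) c3=(444.71, 299.33)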